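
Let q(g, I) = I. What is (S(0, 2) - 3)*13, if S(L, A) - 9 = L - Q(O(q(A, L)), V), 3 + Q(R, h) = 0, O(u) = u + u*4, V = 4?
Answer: 117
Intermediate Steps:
O(u) = 5*u (O(u) = u + 4*u = 5*u)
Q(R, h) = -3 (Q(R, h) = -3 + 0 = -3)
S(L, A) = 12 + L (S(L, A) = 9 + (L - 1*(-3)) = 9 + (L + 3) = 9 + (3 + L) = 12 + L)
(S(0, 2) - 3)*13 = ((12 + 0) - 3)*13 = (12 - 3)*13 = 9*13 = 117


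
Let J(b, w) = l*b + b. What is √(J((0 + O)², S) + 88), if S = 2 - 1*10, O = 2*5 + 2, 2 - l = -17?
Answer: 2*√742 ≈ 54.479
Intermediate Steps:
l = 19 (l = 2 - 1*(-17) = 2 + 17 = 19)
O = 12 (O = 10 + 2 = 12)
S = -8 (S = 2 - 10 = -8)
J(b, w) = 20*b (J(b, w) = 19*b + b = 20*b)
√(J((0 + O)², S) + 88) = √(20*(0 + 12)² + 88) = √(20*12² + 88) = √(20*144 + 88) = √(2880 + 88) = √2968 = 2*√742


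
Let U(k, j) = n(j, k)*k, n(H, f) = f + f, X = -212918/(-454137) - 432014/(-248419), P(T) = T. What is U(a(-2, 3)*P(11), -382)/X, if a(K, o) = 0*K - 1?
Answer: 186996813531/1706071360 ≈ 109.61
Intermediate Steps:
a(K, o) = -1 (a(K, o) = 0 - 1 = -1)
X = 3412142720/1545428211 (X = -212918*(-1/454137) - 432014*(-1/248419) = 212918/454137 + 5918/3403 = 3412142720/1545428211 ≈ 2.2079)
n(H, f) = 2*f
U(k, j) = 2*k² (U(k, j) = (2*k)*k = 2*k²)
U(a(-2, 3)*P(11), -382)/X = (2*(-1*11)²)/(3412142720/1545428211) = (2*(-11)²)*(1545428211/3412142720) = (2*121)*(1545428211/3412142720) = 242*(1545428211/3412142720) = 186996813531/1706071360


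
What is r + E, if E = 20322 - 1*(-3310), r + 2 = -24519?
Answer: -889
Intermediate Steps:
r = -24521 (r = -2 - 24519 = -24521)
E = 23632 (E = 20322 + 3310 = 23632)
r + E = -24521 + 23632 = -889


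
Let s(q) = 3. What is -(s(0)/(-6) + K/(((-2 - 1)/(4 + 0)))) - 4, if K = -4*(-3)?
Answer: 25/2 ≈ 12.500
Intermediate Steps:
K = 12
-(s(0)/(-6) + K/(((-2 - 1)/(4 + 0)))) - 4 = -(3/(-6) + 12/(((-2 - 1)/(4 + 0)))) - 4 = -(3*(-⅙) + 12/((-3/4))) - 4 = -(-½ + 12/((-3*¼))) - 4 = -(-½ + 12/(-¾)) - 4 = -(-½ + 12*(-4/3)) - 4 = -(-½ - 16) - 4 = -1*(-33/2) - 4 = 33/2 - 4 = 25/2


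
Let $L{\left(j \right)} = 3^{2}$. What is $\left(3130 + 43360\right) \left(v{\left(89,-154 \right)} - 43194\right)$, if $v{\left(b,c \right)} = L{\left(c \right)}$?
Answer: $-2007670650$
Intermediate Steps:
$L{\left(j \right)} = 9$
$v{\left(b,c \right)} = 9$
$\left(3130 + 43360\right) \left(v{\left(89,-154 \right)} - 43194\right) = \left(3130 + 43360\right) \left(9 - 43194\right) = 46490 \left(-43185\right) = -2007670650$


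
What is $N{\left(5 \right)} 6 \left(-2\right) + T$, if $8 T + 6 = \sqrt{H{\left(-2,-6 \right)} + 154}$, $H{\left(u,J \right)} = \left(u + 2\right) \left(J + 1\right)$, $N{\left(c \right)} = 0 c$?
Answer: $- \frac{3}{4} + \frac{\sqrt{154}}{8} \approx 0.80121$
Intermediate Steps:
$N{\left(c \right)} = 0$
$H{\left(u,J \right)} = \left(1 + J\right) \left(2 + u\right)$ ($H{\left(u,J \right)} = \left(2 + u\right) \left(1 + J\right) = \left(1 + J\right) \left(2 + u\right)$)
$T = - \frac{3}{4} + \frac{\sqrt{154}}{8}$ ($T = - \frac{3}{4} + \frac{\sqrt{\left(2 - 2 + 2 \left(-6\right) - -12\right) + 154}}{8} = - \frac{3}{4} + \frac{\sqrt{\left(2 - 2 - 12 + 12\right) + 154}}{8} = - \frac{3}{4} + \frac{\sqrt{0 + 154}}{8} = - \frac{3}{4} + \frac{\sqrt{154}}{8} \approx 0.80121$)
$N{\left(5 \right)} 6 \left(-2\right) + T = 0 \cdot 6 \left(-2\right) - \left(\frac{3}{4} - \frac{\sqrt{154}}{8}\right) = 0 \left(-2\right) - \left(\frac{3}{4} - \frac{\sqrt{154}}{8}\right) = 0 - \left(\frac{3}{4} - \frac{\sqrt{154}}{8}\right) = - \frac{3}{4} + \frac{\sqrt{154}}{8}$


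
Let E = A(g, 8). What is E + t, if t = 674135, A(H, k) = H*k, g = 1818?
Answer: 688679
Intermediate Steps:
E = 14544 (E = 1818*8 = 14544)
E + t = 14544 + 674135 = 688679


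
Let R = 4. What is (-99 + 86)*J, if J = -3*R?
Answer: 156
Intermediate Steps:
J = -12 (J = -3*4 = -12)
(-99 + 86)*J = (-99 + 86)*(-12) = -13*(-12) = 156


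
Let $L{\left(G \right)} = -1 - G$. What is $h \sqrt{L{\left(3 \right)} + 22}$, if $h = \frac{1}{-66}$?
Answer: $- \frac{\sqrt{2}}{22} \approx -0.064282$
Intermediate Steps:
$h = - \frac{1}{66} \approx -0.015152$
$h \sqrt{L{\left(3 \right)} + 22} = - \frac{\sqrt{\left(-1 - 3\right) + 22}}{66} = - \frac{\sqrt{-4 + 22}}{66} = - \frac{\sqrt{18}}{66} = - \frac{3 \sqrt{2}}{66} = - \frac{\sqrt{2}}{22}$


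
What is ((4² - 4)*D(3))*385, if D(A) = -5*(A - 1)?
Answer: -46200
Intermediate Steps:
D(A) = 5 - 5*A (D(A) = -5*(-1 + A) = 5 - 5*A)
((4² - 4)*D(3))*385 = ((4² - 4)*(5 - 5*3))*385 = ((16 - 4)*(5 - 15))*385 = (12*(-10))*385 = -120*385 = -46200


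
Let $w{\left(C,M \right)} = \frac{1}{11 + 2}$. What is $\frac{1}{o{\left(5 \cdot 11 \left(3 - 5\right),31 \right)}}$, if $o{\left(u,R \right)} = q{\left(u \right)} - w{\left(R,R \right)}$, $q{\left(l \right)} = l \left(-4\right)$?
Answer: $\frac{13}{5719} \approx 0.0022731$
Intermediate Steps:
$w{\left(C,M \right)} = \frac{1}{13}$
$q{\left(l \right)} = - 4 l$
$o{\left(u,R \right)} = - \frac{1}{13} - 4 u$ ($o{\left(u,R \right)} = - 4 u - \frac{1}{13} = - \frac{1}{13} - 4 u$)
$\frac{1}{o{\left(5 \cdot 11 \left(3 - 5\right),31 \right)}} = \frac{1}{- \frac{1}{13} - 4 \cdot 5 \cdot 11 \left(3 - 5\right)} = \frac{1}{- \frac{1}{13} - 4 \cdot 55 \left(3 - 5\right)} = \frac{1}{- \frac{1}{13} - 4 \cdot 55 \left(-2\right)} = \frac{1}{- \frac{1}{13} - -440} = \frac{1}{- \frac{1}{13} + 440} = \frac{1}{\frac{5719}{13}} = \frac{13}{5719}$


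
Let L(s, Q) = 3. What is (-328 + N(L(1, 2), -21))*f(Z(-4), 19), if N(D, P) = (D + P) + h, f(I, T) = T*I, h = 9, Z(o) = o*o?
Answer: -102448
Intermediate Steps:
Z(o) = o²
f(I, T) = I*T
N(D, P) = 9 + D + P (N(D, P) = (D + P) + 9 = 9 + D + P)
(-328 + N(L(1, 2), -21))*f(Z(-4), 19) = (-328 + (9 + 3 - 21))*((-4)²*19) = (-328 - 9)*(16*19) = -337*304 = -102448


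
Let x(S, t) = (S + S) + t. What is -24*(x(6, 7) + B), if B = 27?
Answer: -1104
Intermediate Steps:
x(S, t) = t + 2*S (x(S, t) = 2*S + t = t + 2*S)
-24*(x(6, 7) + B) = -24*((7 + 2*6) + 27) = -24*((7 + 12) + 27) = -24*(19 + 27) = -24*46 = -1104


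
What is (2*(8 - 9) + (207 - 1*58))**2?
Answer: 21609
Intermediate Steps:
(2*(8 - 9) + (207 - 1*58))**2 = (2*(-1) + (207 - 58))**2 = (-2 + 149)**2 = 147**2 = 21609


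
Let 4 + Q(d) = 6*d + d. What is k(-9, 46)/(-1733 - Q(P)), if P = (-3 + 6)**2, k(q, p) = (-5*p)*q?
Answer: -1035/896 ≈ -1.1551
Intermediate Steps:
k(q, p) = -5*p*q
P = 9 (P = 3**2 = 9)
Q(d) = -4 + 7*d (Q(d) = -4 + (6*d + d) = -4 + 7*d)
k(-9, 46)/(-1733 - Q(P)) = (-5*46*(-9))/(-1733 - (-4 + 7*9)) = 2070/(-1733 - (-4 + 63)) = 2070/(-1733 - 1*59) = 2070/(-1733 - 59) = 2070/(-1792) = 2070*(-1/1792) = -1035/896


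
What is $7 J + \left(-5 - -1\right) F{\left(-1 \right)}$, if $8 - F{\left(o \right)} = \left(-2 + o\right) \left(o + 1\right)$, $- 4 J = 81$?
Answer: $- \frac{695}{4} \approx -173.75$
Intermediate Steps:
$J = - \frac{81}{4}$ ($J = \left(- \frac{1}{4}\right) 81 = - \frac{81}{4} \approx -20.25$)
$F{\left(o \right)} = 8 - \left(1 + o\right) \left(-2 + o\right)$ ($F{\left(o \right)} = 8 - \left(-2 + o\right) \left(o + 1\right) = 8 - \left(-2 + o\right) \left(1 + o\right) = 8 - \left(1 + o\right) \left(-2 + o\right)$)
$7 J + \left(-5 - -1\right) F{\left(-1 \right)} = 7 \left(- \frac{81}{4}\right) + \left(-5 - -1\right) \left(10 - 1 - \left(-1\right)^{2}\right) = - \frac{567}{4} + \left(-5 + 1\right) \left(10 - 1 - 1\right) = - \frac{567}{4} - 4 \left(10 - 1 - 1\right) = - \frac{567}{4} - 32 = - \frac{695}{4}$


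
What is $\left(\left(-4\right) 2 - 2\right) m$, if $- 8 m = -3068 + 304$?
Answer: $-3455$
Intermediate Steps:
$m = \frac{691}{2}$ ($m = - \frac{-3068 + 304}{8} = \left(- \frac{1}{8}\right) \left(-2764\right) = \frac{691}{2} \approx 345.5$)
$\left(\left(-4\right) 2 - 2\right) m = \left(\left(-4\right) 2 - 2\right) \frac{691}{2} = \left(-8 - 2\right) \frac{691}{2} = \left(-10\right) \frac{691}{2} = -3455$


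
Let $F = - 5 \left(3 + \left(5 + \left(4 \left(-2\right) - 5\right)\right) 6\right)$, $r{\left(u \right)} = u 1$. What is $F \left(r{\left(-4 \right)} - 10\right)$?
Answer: $-3150$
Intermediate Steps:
$r{\left(u \right)} = u$
$F = 225$ ($F = - 5 \left(3 + \left(5 - 13\right) 6\right) = - 5 \left(3 - 48\right) = \left(-5\right) \left(-45\right) = 225$)
$F \left(r{\left(-4 \right)} - 10\right) = 225 \left(-4 - 10\right) = 225 \left(-14\right) = -3150$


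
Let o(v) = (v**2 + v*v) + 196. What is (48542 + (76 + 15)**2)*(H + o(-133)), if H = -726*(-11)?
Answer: 2475209880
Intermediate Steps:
H = 7986
o(v) = 196 + 2*v**2 (o(v) = (v**2 + v**2) + 196 = 2*v**2 + 196 = 196 + 2*v**2)
(48542 + (76 + 15)**2)*(H + o(-133)) = (48542 + (76 + 15)**2)*(7986 + (196 + 2*(-133)**2)) = (48542 + 91**2)*(7986 + (196 + 2*17689)) = (48542 + 8281)*(7986 + (196 + 35378)) = 56823*(7986 + 35574) = 56823*43560 = 2475209880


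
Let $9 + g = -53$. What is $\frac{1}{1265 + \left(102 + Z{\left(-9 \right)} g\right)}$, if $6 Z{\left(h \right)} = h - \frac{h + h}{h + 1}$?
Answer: $\frac{4}{5933} \approx 0.0006742$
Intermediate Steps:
$g = -62$ ($g = -9 - 53 = -62$)
$Z{\left(h \right)} = \frac{h}{6} - \frac{h}{3 \left(1 + h\right)}$ ($Z{\left(h \right)} = \frac{h - \frac{h + h}{h + 1}}{6} = \frac{h - \frac{2 h}{1 + h}}{6} = \frac{h}{6} - \frac{h}{3 \left(1 + h\right)}$)
$\frac{1}{1265 + \left(102 + Z{\left(-9 \right)} g\right)} = \frac{1}{1265 + \left(102 + \frac{1}{6} \left(-9\right) \frac{1}{1 - 9} \left(-1 - 9\right) \left(-62\right)\right)} = \frac{1}{1265 + \left(102 + \frac{1}{6} \left(-9\right) \frac{1}{-8} \left(-10\right) \left(-62\right)\right)} = \frac{1}{1265 + \left(102 + \frac{1}{6} \left(-9\right) \left(- \frac{1}{8}\right) \left(-10\right) \left(-62\right)\right)} = \frac{1}{1265 + \left(102 - - \frac{465}{4}\right)} = \frac{1}{1265 + \left(102 + \frac{465}{4}\right)} = \frac{1}{1265 + \frac{873}{4}} = \frac{1}{\frac{5933}{4}} = \frac{4}{5933}$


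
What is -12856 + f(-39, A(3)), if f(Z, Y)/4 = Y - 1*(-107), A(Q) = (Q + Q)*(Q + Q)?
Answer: -12284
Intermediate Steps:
A(Q) = 4*Q² (A(Q) = (2*Q)*(2*Q) = 4*Q²)
f(Z, Y) = 428 + 4*Y (f(Z, Y) = 4*(Y - 1*(-107)) = 4*(Y + 107) = 4*(107 + Y) = 428 + 4*Y)
-12856 + f(-39, A(3)) = -12856 + (428 + 4*(4*3²)) = -12856 + (428 + 4*(4*9)) = -12856 + (428 + 4*36) = -12856 + (428 + 144) = -12856 + 572 = -12284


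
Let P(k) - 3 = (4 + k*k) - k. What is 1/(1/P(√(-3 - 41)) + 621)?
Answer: 219359/136216195 - I*√11/272432390 ≈ 0.0016104 - 1.2174e-8*I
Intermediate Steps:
P(k) = 7 + k² - k (P(k) = 3 + ((4 + k*k) - k) = 3 + ((4 + k²) - k) = 3 + (4 + k² - k) = 7 + k² - k)
1/(1/P(√(-3 - 41)) + 621) = 1/(1/(7 + (√(-3 - 41))² - √(-3 - 41)) + 621) = 1/(1/(7 + (√(-44))² - √(-44)) + 621) = 1/(1/(7 + (2*I*√11)² - 2*I*√11) + 621) = 1/(1/(7 - 44 - 2*I*√11) + 621) = 1/(1/(-37 - 2*I*√11) + 621) = 1/(621 + 1/(-37 - 2*I*√11))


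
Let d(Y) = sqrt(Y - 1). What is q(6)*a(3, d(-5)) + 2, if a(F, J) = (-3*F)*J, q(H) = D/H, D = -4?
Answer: 2 + 6*I*sqrt(6) ≈ 2.0 + 14.697*I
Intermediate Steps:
q(H) = -4/H
d(Y) = sqrt(-1 + Y)
a(F, J) = -3*F*J
q(6)*a(3, d(-5)) + 2 = (-4/6)*(-3*3*sqrt(-1 - 5)) + 2 = (-4*1/6)*(-3*3*sqrt(-6)) + 2 = -(-2)*3*I*sqrt(6) + 2 = -(-6)*I*sqrt(6) + 2 = 6*I*sqrt(6) + 2 = 2 + 6*I*sqrt(6)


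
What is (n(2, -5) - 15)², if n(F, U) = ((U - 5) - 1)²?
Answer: 11236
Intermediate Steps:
n(F, U) = (-6 + U)² (n(F, U) = ((-5 + U) - 1)² = (-6 + U)²)
(n(2, -5) - 15)² = ((-6 - 5)² - 15)² = ((-11)² - 15)² = (121 - 15)² = 106² = 11236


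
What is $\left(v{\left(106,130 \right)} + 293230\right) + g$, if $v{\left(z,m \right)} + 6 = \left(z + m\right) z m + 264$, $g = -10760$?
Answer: $3534808$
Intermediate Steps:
$v{\left(z,m \right)} = 258 + m z \left(m + z\right)$ ($v{\left(z,m \right)} = -6 + \left(\left(z + m\right) z m + 264\right) = -6 + \left(\left(m + z\right) z m + 264\right) = -6 + \left(z \left(m + z\right) m + 264\right) = -6 + \left(m z \left(m + z\right) + 264\right) = -6 + \left(264 + m z \left(m + z\right)\right) = 258 + m z \left(m + z\right)$)
$\left(v{\left(106,130 \right)} + 293230\right) + g = \left(\left(258 + 130 \cdot 106^{2} + 106 \cdot 130^{2}\right) + 293230\right) - 10760 = \left(\left(258 + 130 \cdot 11236 + 106 \cdot 16900\right) + 293230\right) - 10760 = \left(\left(258 + 1460680 + 1791400\right) + 293230\right) - 10760 = \left(3252338 + 293230\right) - 10760 = 3545568 - 10760 = 3534808$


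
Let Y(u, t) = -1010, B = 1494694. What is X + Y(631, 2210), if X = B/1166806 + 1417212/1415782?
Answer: -416173147322335/412985733073 ≈ -1007.7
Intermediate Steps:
X = 942443081395/412985733073 (X = 1494694/1166806 + 1417212/1415782 = 1494694*(1/1166806) + 1417212*(1/1415782) = 747347/583403 + 708606/707891 = 942443081395/412985733073 ≈ 2.2820)
X + Y(631, 2210) = 942443081395/412985733073 - 1010 = -416173147322335/412985733073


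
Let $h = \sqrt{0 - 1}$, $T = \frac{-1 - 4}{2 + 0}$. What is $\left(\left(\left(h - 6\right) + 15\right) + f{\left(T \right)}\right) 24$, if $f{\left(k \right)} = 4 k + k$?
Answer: $-84 + 24 i \approx -84.0 + 24.0 i$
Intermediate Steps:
$T = - \frac{5}{2} \approx -2.5$
$f{\left(k \right)} = 5 k$
$h = i$ ($h = \sqrt{-1} = i \approx 1.0 i$)
$\left(\left(\left(h - 6\right) + 15\right) + f{\left(T \right)}\right) 24 = \left(\left(\left(i - 6\right) + 15\right) + 5 \left(- \frac{5}{2}\right)\right) 24 = \left(\left(\left(-6 + i\right) + 15\right) - \frac{25}{2}\right) 24 = \left(\left(9 + i\right) - \frac{25}{2}\right) 24 = \left(- \frac{7}{2} + i\right) 24 = -84 + 24 i$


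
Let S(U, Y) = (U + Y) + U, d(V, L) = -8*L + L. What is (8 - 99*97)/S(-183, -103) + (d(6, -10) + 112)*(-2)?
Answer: -161121/469 ≈ -343.54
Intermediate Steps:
d(V, L) = -7*L
S(U, Y) = Y + 2*U
(8 - 99*97)/S(-183, -103) + (d(6, -10) + 112)*(-2) = (8 - 99*97)/(-103 + 2*(-183)) + (-7*(-10) + 112)*(-2) = (8 - 9603)/(-103 - 366) + (70 + 112)*(-2) = -9595/(-469) + 182*(-2) = -9595*(-1/469) - 364 = 9595/469 - 364 = -161121/469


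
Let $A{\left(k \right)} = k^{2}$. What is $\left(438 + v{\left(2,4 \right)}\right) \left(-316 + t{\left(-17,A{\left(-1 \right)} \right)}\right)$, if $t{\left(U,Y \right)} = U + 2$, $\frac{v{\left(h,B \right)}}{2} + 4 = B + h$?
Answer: $-146302$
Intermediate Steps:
$v{\left(h,B \right)} = -8 + 2 B + 2 h$ ($v{\left(h,B \right)} = -8 + 2 \left(B + h\right) = -8 + \left(2 B + 2 h\right) = -8 + 2 B + 2 h$)
$t{\left(U,Y \right)} = 2 + U$
$\left(438 + v{\left(2,4 \right)}\right) \left(-316 + t{\left(-17,A{\left(-1 \right)} \right)}\right) = \left(438 + \left(-8 + 2 \cdot 4 + 2 \cdot 2\right)\right) \left(-316 + \left(2 - 17\right)\right) = \left(438 + \left(-8 + 8 + 4\right)\right) \left(-316 - 15\right) = \left(438 + 4\right) \left(-331\right) = 442 \left(-331\right) = -146302$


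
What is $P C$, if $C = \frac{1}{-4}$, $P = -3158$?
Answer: $\frac{1579}{2} \approx 789.5$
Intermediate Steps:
$C = - \frac{1}{4} \approx -0.25$
$P C = \left(-3158\right) \left(- \frac{1}{4}\right) = \frac{1579}{2}$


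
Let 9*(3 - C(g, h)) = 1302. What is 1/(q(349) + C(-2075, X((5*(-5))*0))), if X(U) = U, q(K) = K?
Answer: 3/622 ≈ 0.0048231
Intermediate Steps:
C(g, h) = -425/3 (C(g, h) = 3 - ⅑*1302 = 3 - 434/3 = -425/3)
1/(q(349) + C(-2075, X((5*(-5))*0))) = 1/(349 - 425/3) = 1/(622/3) = 3/622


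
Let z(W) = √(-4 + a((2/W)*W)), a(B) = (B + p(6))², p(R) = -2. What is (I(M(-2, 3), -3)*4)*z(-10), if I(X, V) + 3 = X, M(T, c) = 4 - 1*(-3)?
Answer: 32*I ≈ 32.0*I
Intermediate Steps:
M(T, c) = 7 (M(T, c) = 4 + 3 = 7)
I(X, V) = -3 + X
a(B) = (-2 + B)² (a(B) = (B - 2)² = (-2 + B)²)
z(W) = 2*I (z(W) = √(-4 + (-2 + (2/W)*W)²) = √(-4 + (-2 + 2)²) = √(-4 + 0²) = √(-4 + 0) = √(-4) = 2*I)
(I(M(-2, 3), -3)*4)*z(-10) = ((-3 + 7)*4)*(2*I) = (4*4)*(2*I) = 16*(2*I) = 32*I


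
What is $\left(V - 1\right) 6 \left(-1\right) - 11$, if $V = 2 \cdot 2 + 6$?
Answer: $-65$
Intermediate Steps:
$V = 10$ ($V = 4 + 6 = 10$)
$\left(V - 1\right) 6 \left(-1\right) - 11 = \left(10 - 1\right) 6 \left(-1\right) - 11 = 9 \cdot 6 \left(-1\right) - 11 = 54 \left(-1\right) - 11 = -54 - 11 = -65$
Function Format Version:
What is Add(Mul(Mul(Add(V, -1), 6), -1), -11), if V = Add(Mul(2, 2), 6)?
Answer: -65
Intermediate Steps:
V = 10 (V = Add(4, 6) = 10)
Add(Mul(Mul(Add(V, -1), 6), -1), -11) = Add(Mul(Mul(Add(10, -1), 6), -1), -11) = Add(Mul(Mul(9, 6), -1), -11) = Add(Mul(54, -1), -11) = Add(-54, -11) = -65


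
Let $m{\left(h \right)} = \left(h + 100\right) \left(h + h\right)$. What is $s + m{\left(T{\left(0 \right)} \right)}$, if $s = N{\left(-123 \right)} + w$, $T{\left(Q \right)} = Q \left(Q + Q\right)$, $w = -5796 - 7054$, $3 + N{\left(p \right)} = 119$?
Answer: $-12734$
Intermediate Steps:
$N{\left(p \right)} = 116$ ($N{\left(p \right)} = -3 + 119 = 116$)
$w = -12850$ ($w = -5796 - 7054 = -12850$)
$T{\left(Q \right)} = 2 Q^{2}$ ($T{\left(Q \right)} = Q 2 Q = 2 Q^{2}$)
$m{\left(h \right)} = 2 h \left(100 + h\right)$ ($m{\left(h \right)} = \left(100 + h\right) 2 h = 2 h \left(100 + h\right)$)
$s = -12734$ ($s = 116 - 12850 = -12734$)
$s + m{\left(T{\left(0 \right)} \right)} = -12734 + 2 \cdot 2 \cdot 0^{2} \left(100 + 2 \cdot 0^{2}\right) = -12734 + 2 \cdot 2 \cdot 0 \left(100 + 2 \cdot 0\right) = -12734 + 2 \cdot 0 \left(100 + 0\right) = -12734 + 2 \cdot 0 \cdot 100 = -12734 + 0 = -12734$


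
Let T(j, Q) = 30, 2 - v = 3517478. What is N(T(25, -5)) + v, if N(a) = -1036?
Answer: -3518512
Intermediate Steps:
v = -3517476 (v = 2 - 1*3517478 = 2 - 3517478 = -3517476)
N(T(25, -5)) + v = -1036 - 3517476 = -3518512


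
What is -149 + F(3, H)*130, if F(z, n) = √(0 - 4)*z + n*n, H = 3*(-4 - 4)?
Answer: 74731 + 780*I ≈ 74731.0 + 780.0*I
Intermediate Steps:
H = -24 (H = 3*(-8) = -24)
F(z, n) = n² + 2*I*z (F(z, n) = √(-4)*z + n² = (2*I)*z + n² = 2*I*z + n² = n² + 2*I*z)
-149 + F(3, H)*130 = -149 + ((-24)² + 2*I*3)*130 = -149 + (576 + 6*I)*130 = -149 + (74880 + 780*I) = 74731 + 780*I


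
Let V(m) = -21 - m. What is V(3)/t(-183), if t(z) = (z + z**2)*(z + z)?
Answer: 2/1015833 ≈ 1.9688e-6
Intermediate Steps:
t(z) = 2*z*(z + z**2) (t(z) = (z + z**2)*(2*z) = 2*z*(z + z**2))
V(3)/t(-183) = (-21 - 1*3)/((2*(-183)**2*(1 - 183))) = (-21 - 3)/((2*33489*(-182))) = -24/(-12189996) = -24*(-1/12189996) = 2/1015833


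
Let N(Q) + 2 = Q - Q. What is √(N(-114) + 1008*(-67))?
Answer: I*√67538 ≈ 259.88*I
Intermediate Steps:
N(Q) = -2 (N(Q) = -2 + (Q - Q) = -2 + 0 = -2)
√(N(-114) + 1008*(-67)) = √(-2 + 1008*(-67)) = √(-2 - 67536) = √(-67538) = I*√67538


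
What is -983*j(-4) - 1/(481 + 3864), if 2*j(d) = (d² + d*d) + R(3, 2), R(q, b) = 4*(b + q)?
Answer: -111049511/4345 ≈ -25558.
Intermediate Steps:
R(q, b) = 4*b + 4*q
j(d) = 10 + d² (j(d) = ((d² + d*d) + (4*2 + 4*3))/2 = ((d² + d²) + (8 + 12))/2 = (2*d² + 20)/2 = (20 + 2*d²)/2 = 10 + d²)
-983*j(-4) - 1/(481 + 3864) = -983*(10 + (-4)²) - 1/(481 + 3864) = -983*(10 + 16) - 1/4345 = -983*26 - 1*1/4345 = -25558 - 1/4345 = -111049511/4345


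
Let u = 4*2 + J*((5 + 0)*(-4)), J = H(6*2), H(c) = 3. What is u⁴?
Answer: 7311616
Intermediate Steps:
J = 3
u = -52 (u = 4*2 + 3*((5 + 0)*(-4)) = 8 + 3*(5*(-4)) = 8 + 3*(-20) = 8 - 60 = -52)
u⁴ = (-52)⁴ = 7311616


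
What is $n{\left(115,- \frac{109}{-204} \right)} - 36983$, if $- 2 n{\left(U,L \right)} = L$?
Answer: $- \frac{15089173}{408} \approx -36983.0$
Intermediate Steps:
$n{\left(U,L \right)} = - \frac{L}{2}$
$n{\left(115,- \frac{109}{-204} \right)} - 36983 = - \frac{\left(-109\right) \frac{1}{-204}}{2} - 36983 = - \frac{\left(-109\right) \left(- \frac{1}{204}\right)}{2} - 36983 = \left(- \frac{1}{2}\right) \frac{109}{204} - 36983 = - \frac{109}{408} - 36983 = - \frac{15089173}{408}$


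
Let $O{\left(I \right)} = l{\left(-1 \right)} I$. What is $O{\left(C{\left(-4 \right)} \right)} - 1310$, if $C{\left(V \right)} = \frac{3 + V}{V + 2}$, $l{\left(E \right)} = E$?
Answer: $- \frac{2621}{2} \approx -1310.5$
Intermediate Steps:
$C{\left(V \right)} = \frac{3 + V}{2 + V}$
$O{\left(I \right)} = - I$
$O{\left(C{\left(-4 \right)} \right)} - 1310 = - \frac{3 - 4}{2 - 4} - 1310 = - \frac{-1}{-2} - 1310 = - \frac{\left(-1\right) \left(-1\right)}{2} - 1310 = \left(-1\right) \frac{1}{2} - 1310 = - \frac{1}{2} - 1310 = - \frac{2621}{2}$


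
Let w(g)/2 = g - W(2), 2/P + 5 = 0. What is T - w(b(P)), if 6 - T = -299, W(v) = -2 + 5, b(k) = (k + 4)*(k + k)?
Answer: 7919/25 ≈ 316.76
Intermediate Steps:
P = -⅖ (P = 2/(-5 + 0) = 2/(-5) = 2*(-⅕) = -⅖ ≈ -0.40000)
b(k) = 2*k*(4 + k) (b(k) = (4 + k)*(2*k) = 2*k*(4 + k))
W(v) = 3
w(g) = -6 + 2*g (w(g) = 2*(g - 1*3) = 2*(g - 3) = 2*(-3 + g) = -6 + 2*g)
T = 305 (T = 6 - 1*(-299) = 6 + 299 = 305)
T - w(b(P)) = 305 - (-6 + 2*(2*(-⅖)*(4 - ⅖))) = 305 - (-6 + 2*(2*(-⅖)*(18/5))) = 305 - (-6 + 2*(-72/25)) = 305 - (-6 - 144/25) = 305 - 1*(-294/25) = 305 + 294/25 = 7919/25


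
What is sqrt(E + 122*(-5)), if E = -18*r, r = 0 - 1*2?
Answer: I*sqrt(574) ≈ 23.958*I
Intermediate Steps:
r = -2 (r = 0 - 2 = -2)
E = 36 (E = -18*(-2) = 36)
sqrt(E + 122*(-5)) = sqrt(36 + 122*(-5)) = sqrt(36 - 610) = sqrt(-574) = I*sqrt(574)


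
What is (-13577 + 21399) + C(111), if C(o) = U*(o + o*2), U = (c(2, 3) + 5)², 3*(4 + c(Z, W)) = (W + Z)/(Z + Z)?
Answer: 135845/16 ≈ 8490.3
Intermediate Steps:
c(Z, W) = -4 + (W + Z)/(6*Z) (c(Z, W) = -4 + ((W + Z)/(Z + Z))/3 = -4 + ((W + Z)/((2*Z)))/3 = -4 + ((W + Z)*(1/(2*Z)))/3 = -4 + ((W + Z)/(2*Z))/3 = -4 + (W + Z)/(6*Z))
U = 289/144 (U = ((⅙)*(3 - 23*2)/2 + 5)² = ((⅙)*(½)*(3 - 46) + 5)² = ((⅙)*(½)*(-43) + 5)² = (-43/12 + 5)² = (17/12)² = 289/144 ≈ 2.0069)
C(o) = 289*o/48 (C(o) = 289*(o + o*2)/144 = 289*(o + 2*o)/144 = 289*(3*o)/144 = 289*o/48)
(-13577 + 21399) + C(111) = (-13577 + 21399) + (289/48)*111 = 7822 + 10693/16 = 135845/16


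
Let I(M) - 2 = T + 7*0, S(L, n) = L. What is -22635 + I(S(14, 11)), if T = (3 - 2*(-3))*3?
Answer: -22606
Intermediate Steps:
T = 27 (T = (3 + 6)*3 = 9*3 = 27)
I(M) = 29 (I(M) = 2 + (27 + 7*0) = 2 + (27 + 0) = 2 + 27 = 29)
-22635 + I(S(14, 11)) = -22635 + 29 = -22606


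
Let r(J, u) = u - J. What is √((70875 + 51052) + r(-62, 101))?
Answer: √122090 ≈ 349.41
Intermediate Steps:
√((70875 + 51052) + r(-62, 101)) = √((70875 + 51052) + (101 - 1*(-62))) = √(121927 + (101 + 62)) = √(121927 + 163) = √122090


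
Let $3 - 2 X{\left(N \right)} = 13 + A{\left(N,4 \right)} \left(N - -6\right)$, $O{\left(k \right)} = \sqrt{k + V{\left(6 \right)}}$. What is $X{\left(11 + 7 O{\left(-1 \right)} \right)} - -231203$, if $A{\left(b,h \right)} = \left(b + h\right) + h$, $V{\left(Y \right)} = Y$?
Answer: $230914 - 126 \sqrt{5} \approx 2.3063 \cdot 10^{5}$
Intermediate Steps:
$A{\left(b,h \right)} = b + 2 h$
$O{\left(k \right)} = \sqrt{6 + k}$ ($O{\left(k \right)} = \sqrt{k + 6} = \sqrt{6 + k}$)
$X{\left(N \right)} = -5 - \frac{\left(6 + N\right) \left(8 + N\right)}{2}$ ($X{\left(N \right)} = \frac{3}{2} - \frac{13 + \left(N + 2 \cdot 4\right) \left(N - -6\right)}{2} = \frac{3}{2} - \frac{13 + \left(N + 8\right) \left(N + 6\right)}{2} = \frac{3}{2} - \frac{13 + \left(8 + N\right) \left(6 + N\right)}{2} = \frac{3}{2} - \frac{13 + \left(6 + N\right) \left(8 + N\right)}{2} = \frac{3}{2} - \left(\frac{13}{2} + \frac{\left(6 + N\right) \left(8 + N\right)}{2}\right) = -5 - \frac{\left(6 + N\right) \left(8 + N\right)}{2}$)
$X{\left(11 + 7 O{\left(-1 \right)} \right)} - -231203 = \left(-29 - 7 \left(11 + 7 \sqrt{6 - 1}\right) - \frac{\left(11 + 7 \sqrt{6 - 1}\right)^{2}}{2}\right) - -231203 = \left(-29 - 7 \left(11 + 7 \sqrt{5}\right) - \frac{\left(11 + 7 \sqrt{5}\right)^{2}}{2}\right) + 231203 = \left(-29 - \left(77 + 49 \sqrt{5}\right) - \frac{\left(11 + 7 \sqrt{5}\right)^{2}}{2}\right) + 231203 = \left(-106 - 49 \sqrt{5} - \frac{\left(11 + 7 \sqrt{5}\right)^{2}}{2}\right) + 231203 = 231097 - 49 \sqrt{5} - \frac{\left(11 + 7 \sqrt{5}\right)^{2}}{2}$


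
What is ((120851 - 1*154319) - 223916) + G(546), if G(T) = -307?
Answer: -257691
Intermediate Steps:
((120851 - 1*154319) - 223916) + G(546) = ((120851 - 1*154319) - 223916) - 307 = ((120851 - 154319) - 223916) - 307 = (-33468 - 223916) - 307 = -257384 - 307 = -257691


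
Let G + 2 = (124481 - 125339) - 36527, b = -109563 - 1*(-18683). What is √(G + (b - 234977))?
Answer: 2*I*√90811 ≈ 602.7*I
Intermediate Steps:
b = -90880 (b = -109563 + 18683 = -90880)
G = -37387 (G = -2 + ((124481 - 125339) - 36527) = -2 + (-858 - 36527) = -2 - 37385 = -37387)
√(G + (b - 234977)) = √(-37387 + (-90880 - 234977)) = √(-37387 - 325857) = √(-363244) = 2*I*√90811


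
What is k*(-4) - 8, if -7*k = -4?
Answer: -72/7 ≈ -10.286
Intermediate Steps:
k = 4/7 (k = -⅐*(-4) = 4/7 ≈ 0.57143)
k*(-4) - 8 = (4/7)*(-4) - 8 = -16/7 - 8 = -72/7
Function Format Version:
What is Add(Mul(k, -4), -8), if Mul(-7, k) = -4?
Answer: Rational(-72, 7) ≈ -10.286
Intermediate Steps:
k = Rational(4, 7) (k = Mul(Rational(-1, 7), -4) = Rational(4, 7) ≈ 0.57143)
Add(Mul(k, -4), -8) = Add(Mul(Rational(4, 7), -4), -8) = Add(Rational(-16, 7), -8) = Rational(-72, 7)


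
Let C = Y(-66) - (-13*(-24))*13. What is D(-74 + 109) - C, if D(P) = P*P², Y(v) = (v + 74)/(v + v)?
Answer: 1548725/33 ≈ 46931.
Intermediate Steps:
Y(v) = (74 + v)/(2*v) (Y(v) = (74 + v)/((2*v)) = (74 + v)*(1/(2*v)) = (74 + v)/(2*v))
D(P) = P³
C = -133850/33 (C = (½)*(74 - 66)/(-66) - (-13*(-24))*13 = (½)*(-1/66)*8 - 312*13 = -2/33 - 1*4056 = -2/33 - 4056 = -133850/33 ≈ -4056.1)
D(-74 + 109) - C = (-74 + 109)³ - 1*(-133850/33) = 35³ + 133850/33 = 42875 + 133850/33 = 1548725/33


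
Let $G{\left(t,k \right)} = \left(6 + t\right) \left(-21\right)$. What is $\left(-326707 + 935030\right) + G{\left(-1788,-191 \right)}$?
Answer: $645745$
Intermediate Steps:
$G{\left(t,k \right)} = -126 - 21 t$
$\left(-326707 + 935030\right) + G{\left(-1788,-191 \right)} = \left(-326707 + 935030\right) - -37422 = 608323 + \left(-126 + 37548\right) = 608323 + 37422 = 645745$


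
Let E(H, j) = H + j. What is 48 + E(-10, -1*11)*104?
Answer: -2136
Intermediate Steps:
48 + E(-10, -1*11)*104 = 48 + (-10 - 1*11)*104 = 48 + (-10 - 11)*104 = 48 - 21*104 = 48 - 2184 = -2136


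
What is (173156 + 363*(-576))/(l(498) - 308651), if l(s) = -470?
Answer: 35932/309121 ≈ 0.11624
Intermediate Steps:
(173156 + 363*(-576))/(l(498) - 308651) = (173156 + 363*(-576))/(-470 - 308651) = (173156 - 209088)/(-309121) = -35932*(-1/309121) = 35932/309121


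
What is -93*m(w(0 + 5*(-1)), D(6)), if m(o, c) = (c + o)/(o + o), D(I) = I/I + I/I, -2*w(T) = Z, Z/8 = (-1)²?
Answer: -93/4 ≈ -23.250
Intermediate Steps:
Z = 8 (Z = 8*(-1)² = 8*1 = 8)
w(T) = -4 (w(T) = -½*8 = -4)
D(I) = 2 (D(I) = 1 + 1 = 2)
m(o, c) = (c + o)/(2*o) (m(o, c) = (c + o)/((2*o)) = (c + o)*(1/(2*o)) = (c + o)/(2*o))
-93*m(w(0 + 5*(-1)), D(6)) = -93*(2 - 4)/(2*(-4)) = -93*(-1)*(-2)/(2*4) = -93*¼ = -93/4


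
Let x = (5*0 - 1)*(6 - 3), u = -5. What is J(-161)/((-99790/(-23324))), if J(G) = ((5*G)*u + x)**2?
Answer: 11097068024/2935 ≈ 3.7809e+6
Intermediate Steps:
x = -3 (x = (0 - 1)*3 = -1*3 = -3)
J(G) = (-3 - 25*G)**2 (J(G) = ((5*G)*(-5) - 3)**2 = (-25*G - 3)**2 = (-3 - 25*G)**2)
J(-161)/((-99790/(-23324))) = (3 + 25*(-161))**2/((-99790/(-23324))) = (3 - 4025)**2/((-99790*(-1/23324))) = (-4022)**2/(2935/686) = 16176484*(686/2935) = 11097068024/2935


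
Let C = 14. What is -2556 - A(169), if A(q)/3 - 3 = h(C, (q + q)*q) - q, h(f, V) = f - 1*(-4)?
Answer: -2112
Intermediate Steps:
h(f, V) = 4 + f (h(f, V) = f + 4 = 4 + f)
A(q) = 63 - 3*q (A(q) = 9 + 3*((4 + 14) - q) = 9 + 3*(18 - q) = 9 + (54 - 3*q) = 63 - 3*q)
-2556 - A(169) = -2556 - (63 - 3*169) = -2556 - (63 - 507) = -2556 - 1*(-444) = -2556 + 444 = -2112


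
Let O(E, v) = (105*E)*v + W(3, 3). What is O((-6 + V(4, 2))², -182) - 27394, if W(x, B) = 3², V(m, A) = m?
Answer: -103825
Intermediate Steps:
W(x, B) = 9
O(E, v) = 9 + 105*E*v (O(E, v) = (105*E)*v + 9 = 105*E*v + 9 = 9 + 105*E*v)
O((-6 + V(4, 2))², -182) - 27394 = (9 + 105*(-6 + 4)²*(-182)) - 27394 = (9 + 105*(-2)²*(-182)) - 27394 = (9 + 105*4*(-182)) - 27394 = (9 - 76440) - 27394 = -76431 - 27394 = -103825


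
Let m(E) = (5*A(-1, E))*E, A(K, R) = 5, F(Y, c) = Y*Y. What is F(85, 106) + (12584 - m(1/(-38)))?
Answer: 752767/38 ≈ 19810.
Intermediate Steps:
F(Y, c) = Y**2
m(E) = 25*E (m(E) = (5*5)*E = 25*E)
F(85, 106) + (12584 - m(1/(-38))) = 85**2 + (12584 - 25/(-38)) = 7225 + (12584 - 25*(-1)/38) = 7225 + (12584 - 1*(-25/38)) = 7225 + (12584 + 25/38) = 7225 + 478217/38 = 752767/38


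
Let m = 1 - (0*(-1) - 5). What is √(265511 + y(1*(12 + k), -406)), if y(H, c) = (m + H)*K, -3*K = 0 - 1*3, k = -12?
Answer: √265517 ≈ 515.28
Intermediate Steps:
K = 1 (K = -(0 - 1*3)/3 = -(0 - 3)/3 = -⅓*(-3) = 1)
m = 6 (m = 1 - (0 - 5) = 1 - 1*(-5) = 1 + 5 = 6)
y(H, c) = 6 + H (y(H, c) = (6 + H)*1 = 6 + H)
√(265511 + y(1*(12 + k), -406)) = √(265511 + (6 + 1*(12 - 12))) = √(265511 + (6 + 1*0)) = √(265511 + (6 + 0)) = √(265511 + 6) = √265517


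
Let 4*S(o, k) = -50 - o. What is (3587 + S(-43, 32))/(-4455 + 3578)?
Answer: -14341/3508 ≈ -4.0881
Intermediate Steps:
S(o, k) = -25/2 - o/4 (S(o, k) = (-50 - o)/4 = -25/2 - o/4)
(3587 + S(-43, 32))/(-4455 + 3578) = (3587 + (-25/2 - ¼*(-43)))/(-4455 + 3578) = (3587 + (-25/2 + 43/4))/(-877) = (3587 - 7/4)*(-1/877) = (14341/4)*(-1/877) = -14341/3508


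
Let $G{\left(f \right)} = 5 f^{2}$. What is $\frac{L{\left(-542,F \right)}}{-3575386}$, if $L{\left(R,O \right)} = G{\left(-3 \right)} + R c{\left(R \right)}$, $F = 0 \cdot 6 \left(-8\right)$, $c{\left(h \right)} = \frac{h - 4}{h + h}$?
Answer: $\frac{114}{1787693} \approx 6.3769 \cdot 10^{-5}$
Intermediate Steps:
$c{\left(h \right)} = \frac{-4 + h}{2 h}$
$F = 0$ ($F = 0 \left(-8\right) = 0$)
$L{\left(R,O \right)} = 43 + \frac{R}{2}$ ($L{\left(R,O \right)} = 5 \left(-3\right)^{2} + R \frac{-4 + R}{2 R} = 5 \cdot 9 + \left(-2 + \frac{R}{2}\right) = 45 + \left(-2 + \frac{R}{2}\right) = 43 + \frac{R}{2}$)
$\frac{L{\left(-542,F \right)}}{-3575386} = \frac{43 + \frac{1}{2} \left(-542\right)}{-3575386} = \left(43 - 271\right) \left(- \frac{1}{3575386}\right) = \left(-228\right) \left(- \frac{1}{3575386}\right) = \frac{114}{1787693}$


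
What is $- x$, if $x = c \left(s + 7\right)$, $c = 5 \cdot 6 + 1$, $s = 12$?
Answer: $-589$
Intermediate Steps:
$c = 31$ ($c = 30 + 1 = 31$)
$x = 589$ ($x = 31 \left(12 + 7\right) = 31 \cdot 19 = 589$)
$- x = \left(-1\right) 589 = -589$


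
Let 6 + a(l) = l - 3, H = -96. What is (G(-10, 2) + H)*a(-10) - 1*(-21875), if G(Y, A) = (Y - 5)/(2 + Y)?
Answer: 189307/8 ≈ 23663.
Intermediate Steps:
G(Y, A) = (-5 + Y)/(2 + Y)
a(l) = -9 + l (a(l) = -6 + (l - 3) = -6 + (-3 + l) = -9 + l)
(G(-10, 2) + H)*a(-10) - 1*(-21875) = ((-5 - 10)/(2 - 10) - 96)*(-9 - 10) - 1*(-21875) = (-15/(-8) - 96)*(-19) + 21875 = (-⅛*(-15) - 96)*(-19) + 21875 = (15/8 - 96)*(-19) + 21875 = -753/8*(-19) + 21875 = 14307/8 + 21875 = 189307/8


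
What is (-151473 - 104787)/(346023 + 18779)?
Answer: -128130/182401 ≈ -0.70246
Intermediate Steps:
(-151473 - 104787)/(346023 + 18779) = -256260/364802 = -256260*1/364802 = -128130/182401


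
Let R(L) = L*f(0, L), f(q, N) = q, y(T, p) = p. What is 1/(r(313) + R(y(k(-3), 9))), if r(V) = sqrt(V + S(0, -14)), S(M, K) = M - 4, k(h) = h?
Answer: sqrt(309)/309 ≈ 0.056888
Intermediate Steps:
S(M, K) = -4 + M
R(L) = 0 (R(L) = L*0 = 0)
r(V) = sqrt(-4 + V) (r(V) = sqrt(V + (-4 + 0)) = sqrt(V - 4) = sqrt(-4 + V))
1/(r(313) + R(y(k(-3), 9))) = 1/(sqrt(-4 + 313) + 0) = 1/(sqrt(309) + 0) = 1/(sqrt(309)) = sqrt(309)/309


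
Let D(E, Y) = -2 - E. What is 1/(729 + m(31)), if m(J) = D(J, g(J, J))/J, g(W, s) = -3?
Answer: 31/22566 ≈ 0.0013737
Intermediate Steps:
m(J) = (-2 - J)/J
1/(729 + m(31)) = 1/(729 + (-2 - 1*31)/31) = 1/(729 + (-2 - 31)/31) = 1/(729 + (1/31)*(-33)) = 1/(729 - 33/31) = 1/(22566/31) = 31/22566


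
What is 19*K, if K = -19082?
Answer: -362558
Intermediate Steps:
19*K = 19*(-19082) = -362558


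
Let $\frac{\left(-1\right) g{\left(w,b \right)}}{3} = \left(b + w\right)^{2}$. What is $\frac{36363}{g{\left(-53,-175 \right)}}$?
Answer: $- \frac{12121}{51984} \approx -0.23317$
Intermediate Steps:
$g{\left(w,b \right)} = - 3 \left(b + w\right)^{2}$
$\frac{36363}{g{\left(-53,-175 \right)}} = \frac{36363}{\left(-3\right) \left(-175 - 53\right)^{2}} = \frac{36363}{\left(-3\right) \left(-228\right)^{2}} = \frac{36363}{\left(-3\right) 51984} = \frac{36363}{-155952} = 36363 \left(- \frac{1}{155952}\right) = - \frac{12121}{51984}$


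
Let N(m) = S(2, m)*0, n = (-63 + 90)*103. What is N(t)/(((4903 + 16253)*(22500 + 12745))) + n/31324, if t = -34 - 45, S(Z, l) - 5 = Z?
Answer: 2781/31324 ≈ 0.088782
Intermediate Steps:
S(Z, l) = 5 + Z
n = 2781 (n = 27*103 = 2781)
t = -79
N(m) = 0 (N(m) = (5 + 2)*0 = 7*0 = 0)
N(t)/(((4903 + 16253)*(22500 + 12745))) + n/31324 = 0/(((4903 + 16253)*(22500 + 12745))) + 2781/31324 = 0/((21156*35245)) + 2781*(1/31324) = 0/745643220 + 2781/31324 = 0*(1/745643220) + 2781/31324 = 0 + 2781/31324 = 2781/31324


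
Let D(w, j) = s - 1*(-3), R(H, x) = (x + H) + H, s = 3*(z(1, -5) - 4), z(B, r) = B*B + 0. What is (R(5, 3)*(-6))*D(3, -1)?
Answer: 468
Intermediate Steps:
z(B, r) = B² (z(B, r) = B² + 0 = B²)
s = -9 (s = 3*(1² - 4) = 3*(1 - 4) = 3*(-3) = -9)
R(H, x) = x + 2*H (R(H, x) = (H + x) + H = x + 2*H)
D(w, j) = -6 (D(w, j) = -9 - 1*(-3) = -9 + 3 = -6)
(R(5, 3)*(-6))*D(3, -1) = ((3 + 2*5)*(-6))*(-6) = ((3 + 10)*(-6))*(-6) = (13*(-6))*(-6) = -78*(-6) = 468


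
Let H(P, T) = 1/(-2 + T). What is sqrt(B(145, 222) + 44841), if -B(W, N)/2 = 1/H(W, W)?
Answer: sqrt(44555) ≈ 211.08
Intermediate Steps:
B(W, N) = 4 - 2*W (B(W, N) = -(-4 + 2*W) = -2*(-2 + W) = 4 - 2*W)
sqrt(B(145, 222) + 44841) = sqrt((4 - 2*145) + 44841) = sqrt((4 - 290) + 44841) = sqrt(-286 + 44841) = sqrt(44555)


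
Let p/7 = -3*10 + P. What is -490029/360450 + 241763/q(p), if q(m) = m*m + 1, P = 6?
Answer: 977498731/135649350 ≈ 7.2061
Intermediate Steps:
p = -168 (p = 7*(-3*10 + 6) = 7*(-30 + 6) = 7*(-24) = -168)
q(m) = 1 + m² (q(m) = m² + 1 = 1 + m²)
-490029/360450 + 241763/q(p) = -490029/360450 + 241763/(1 + (-168)²) = -490029*1/360450 + 241763/(1 + 28224) = -163343/120150 + 241763/28225 = 977498731/135649350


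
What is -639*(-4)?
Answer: 2556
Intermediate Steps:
-639*(-4) = -1*(-2556) = 2556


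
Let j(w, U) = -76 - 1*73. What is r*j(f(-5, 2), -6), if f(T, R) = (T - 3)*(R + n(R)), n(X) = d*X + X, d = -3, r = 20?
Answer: -2980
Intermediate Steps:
n(X) = -2*X (n(X) = -3*X + X = -2*X)
f(T, R) = -R*(-3 + T) (f(T, R) = (T - 3)*(R - 2*R) = (-3 + T)*(-R) = -R*(-3 + T))
j(w, U) = -149 (j(w, U) = -76 - 73 = -149)
r*j(f(-5, 2), -6) = 20*(-149) = -2980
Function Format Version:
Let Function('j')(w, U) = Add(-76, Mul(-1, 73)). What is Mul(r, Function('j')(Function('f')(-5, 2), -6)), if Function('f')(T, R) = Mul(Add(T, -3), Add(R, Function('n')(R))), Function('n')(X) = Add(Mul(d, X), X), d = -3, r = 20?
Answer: -2980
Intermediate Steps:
Function('n')(X) = Mul(-2, X) (Function('n')(X) = Add(Mul(-3, X), X) = Mul(-2, X))
Function('f')(T, R) = Mul(-1, R, Add(-3, T)) (Function('f')(T, R) = Mul(Add(T, -3), Add(R, Mul(-2, R))) = Mul(Add(-3, T), Mul(-1, R)) = Mul(-1, R, Add(-3, T)))
Function('j')(w, U) = -149 (Function('j')(w, U) = Add(-76, -73) = -149)
Mul(r, Function('j')(Function('f')(-5, 2), -6)) = Mul(20, -149) = -2980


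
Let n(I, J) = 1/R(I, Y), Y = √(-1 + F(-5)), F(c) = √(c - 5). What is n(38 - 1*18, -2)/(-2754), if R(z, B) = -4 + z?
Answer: -1/44064 ≈ -2.2694e-5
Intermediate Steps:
F(c) = √(-5 + c)
Y = √(-1 + I*√10) (Y = √(-1 + √(-5 - 5)) = √(-1 + √(-10)) = √(-1 + I*√10) ≈ 1.0762 + 1.4691*I)
n(I, J) = 1/(-4 + I)
n(38 - 1*18, -2)/(-2754) = 1/((-4 + (38 - 1*18))*(-2754)) = -1/2754/(-4 + (38 - 18)) = -1/2754/(-4 + 20) = -1/2754/16 = (1/16)*(-1/2754) = -1/44064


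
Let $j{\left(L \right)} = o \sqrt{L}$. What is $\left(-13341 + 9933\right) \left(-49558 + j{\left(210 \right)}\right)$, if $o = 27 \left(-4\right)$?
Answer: $168893664 + 368064 \sqrt{210} \approx 1.7423 \cdot 10^{8}$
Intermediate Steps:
$o = -108$
$j{\left(L \right)} = - 108 \sqrt{L}$
$\left(-13341 + 9933\right) \left(-49558 + j{\left(210 \right)}\right) = \left(-13341 + 9933\right) \left(-49558 - 108 \sqrt{210}\right) = - 3408 \left(-49558 - 108 \sqrt{210}\right) = 168893664 + 368064 \sqrt{210}$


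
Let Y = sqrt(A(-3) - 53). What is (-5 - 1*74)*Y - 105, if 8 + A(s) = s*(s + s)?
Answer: -105 - 79*I*sqrt(43) ≈ -105.0 - 518.04*I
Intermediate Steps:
A(s) = -8 + 2*s**2 (A(s) = -8 + s*(s + s) = -8 + s*(2*s) = -8 + 2*s**2)
Y = I*sqrt(43) (Y = sqrt((-8 + 2*(-3)**2) - 53) = sqrt((-8 + 2*9) - 53) = sqrt((-8 + 18) - 53) = sqrt(10 - 53) = sqrt(-43) = I*sqrt(43) ≈ 6.5574*I)
(-5 - 1*74)*Y - 105 = (-5 - 1*74)*(I*sqrt(43)) - 105 = (-5 - 74)*(I*sqrt(43)) - 105 = -79*I*sqrt(43) - 105 = -105 - 79*I*sqrt(43)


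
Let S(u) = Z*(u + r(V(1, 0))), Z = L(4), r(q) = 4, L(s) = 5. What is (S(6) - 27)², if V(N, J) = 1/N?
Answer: 529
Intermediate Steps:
Z = 5
S(u) = 20 + 5*u (S(u) = 5*(u + 4) = 5*(4 + u) = 20 + 5*u)
(S(6) - 27)² = ((20 + 5*6) - 27)² = ((20 + 30) - 27)² = (50 - 27)² = 23² = 529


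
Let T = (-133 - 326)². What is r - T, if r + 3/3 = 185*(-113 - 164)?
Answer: -261927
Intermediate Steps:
T = 210681 (T = (-459)² = 210681)
r = -51246 (r = -1 + 185*(-113 - 164) = -1 + 185*(-277) = -1 - 51245 = -51246)
r - T = -51246 - 1*210681 = -51246 - 210681 = -261927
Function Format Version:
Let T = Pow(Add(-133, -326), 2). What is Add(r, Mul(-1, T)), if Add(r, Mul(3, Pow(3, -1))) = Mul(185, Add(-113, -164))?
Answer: -261927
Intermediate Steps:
T = 210681 (T = Pow(-459, 2) = 210681)
r = -51246 (r = Add(-1, Mul(185, Add(-113, -164))) = Add(-1, Mul(185, -277)) = Add(-1, -51245) = -51246)
Add(r, Mul(-1, T)) = Add(-51246, Mul(-1, 210681)) = Add(-51246, -210681) = -261927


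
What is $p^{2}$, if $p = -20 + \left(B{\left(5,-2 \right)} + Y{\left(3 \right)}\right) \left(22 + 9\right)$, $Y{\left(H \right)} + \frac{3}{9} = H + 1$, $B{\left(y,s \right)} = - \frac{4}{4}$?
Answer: $\frac{35344}{9} \approx 3927.1$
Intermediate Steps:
$B{\left(y,s \right)} = -1$ ($B{\left(y,s \right)} = \left(-4\right) \frac{1}{4} = -1$)
$Y{\left(H \right)} = \frac{2}{3} + H$ ($Y{\left(H \right)} = - \frac{1}{3} + \left(H + 1\right) = - \frac{1}{3} + \left(1 + H\right) = \frac{2}{3} + H$)
$p = \frac{188}{3}$ ($p = -20 + \left(-1 + \left(\frac{2}{3} + 3\right)\right) \left(22 + 9\right) = -20 + \left(-1 + \frac{11}{3}\right) 31 = -20 + \frac{8}{3} \cdot 31 = -20 + \frac{248}{3} = \frac{188}{3} \approx 62.667$)
$p^{2} = \left(\frac{188}{3}\right)^{2} = \frac{35344}{9}$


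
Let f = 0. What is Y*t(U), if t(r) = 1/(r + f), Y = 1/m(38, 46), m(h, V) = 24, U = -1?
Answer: -1/24 ≈ -0.041667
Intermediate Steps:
Y = 1/24 ≈ 0.041667
t(r) = 1/r (t(r) = 1/(r + 0) = 1/r)
Y*t(U) = (1/24)/(-1) = (1/24)*(-1) = -1/24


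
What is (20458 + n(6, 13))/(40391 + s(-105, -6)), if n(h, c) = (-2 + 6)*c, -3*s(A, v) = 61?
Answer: 30765/60556 ≈ 0.50804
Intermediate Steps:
s(A, v) = -61/3 (s(A, v) = -1/3*61 = -61/3)
n(h, c) = 4*c
(20458 + n(6, 13))/(40391 + s(-105, -6)) = (20458 + 4*13)/(40391 - 61/3) = (20458 + 52)/(121112/3) = 20510*(3/121112) = 30765/60556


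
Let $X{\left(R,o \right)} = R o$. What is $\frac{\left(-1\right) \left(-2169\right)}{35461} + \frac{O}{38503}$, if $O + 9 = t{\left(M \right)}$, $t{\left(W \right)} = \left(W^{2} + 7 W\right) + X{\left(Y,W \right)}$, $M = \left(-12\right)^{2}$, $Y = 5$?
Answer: $\frac{879789762}{1365354883} \approx 0.64437$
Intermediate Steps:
$M = 144$
$t{\left(W \right)} = W^{2} + 12 W$ ($t{\left(W \right)} = \left(W^{2} + 7 W\right) + 5 W = W^{2} + 12 W$)
$O = 22455$ ($O = -9 + 144 \left(12 + 144\right) = -9 + 144 \cdot 156 = -9 + 22464 = 22455$)
$\frac{\left(-1\right) \left(-2169\right)}{35461} + \frac{O}{38503} = \frac{\left(-1\right) \left(-2169\right)}{35461} + \frac{22455}{38503} = 2169 \cdot \frac{1}{35461} + 22455 \cdot \frac{1}{38503} = \frac{2169}{35461} + \frac{22455}{38503} = \frac{879789762}{1365354883}$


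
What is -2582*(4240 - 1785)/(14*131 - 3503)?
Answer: 6338810/1669 ≈ 3798.0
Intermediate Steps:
-2582*(4240 - 1785)/(14*131 - 3503) = -2582*2455/(1834 - 3503) = -2582/((-1669*1/2455)) = -2582/(-1669/2455) = -2582*(-2455/1669) = 6338810/1669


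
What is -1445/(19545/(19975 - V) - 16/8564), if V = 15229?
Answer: -4894304590/13942287 ≈ -351.04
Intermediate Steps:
-1445/(19545/(19975 - V) - 16/8564) = -1445/(19545/(19975 - 1*15229) - 16/8564) = -1445/(19545/(19975 - 15229) - 16*1/8564) = -1445/(19545/4746 - 4/2141) = -1445/(19545*(1/4746) - 4/2141) = -1445/(6515/1582 - 4/2141) = -1445/13942287/3387062 = -1445*3387062/13942287 = -4894304590/13942287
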